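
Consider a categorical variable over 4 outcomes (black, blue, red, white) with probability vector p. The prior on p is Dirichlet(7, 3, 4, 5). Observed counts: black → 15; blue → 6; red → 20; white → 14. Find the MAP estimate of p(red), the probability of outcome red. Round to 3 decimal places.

MAP estimate of p(red) = 0.329

The posterior is Dirichlet(αᵢ + nᵢ) = Dirichlet(22, 9, 24, 19).
For a Dirichlet(a₁,…,a_K) with all aᵢ > 1, the mode has j-th component (aⱼ − 1)/(Σaᵢ − K).
Here Σaᵢ = 74 and K = 4, so p(red) = (24 − 1)/(74 − 4) = 23/70 ≈ 0.329.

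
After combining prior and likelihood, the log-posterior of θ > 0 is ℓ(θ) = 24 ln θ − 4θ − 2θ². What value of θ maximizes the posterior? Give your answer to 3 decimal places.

ℓ'(θ) = 24/θ − 4 − 4θ. Setting this to zero and multiplying by θ: 4θ² + 4θ − 24 = 0.
θ = (−4 + √(4² + 4·4·24)) / (2·4) = (−4 + √400) / 8 = (−4 + 20)/8 = 2.
ℓ''(θ) = −24/θ² − 4 < 0, confirming a maximum.

θ̂_MAP = 2.000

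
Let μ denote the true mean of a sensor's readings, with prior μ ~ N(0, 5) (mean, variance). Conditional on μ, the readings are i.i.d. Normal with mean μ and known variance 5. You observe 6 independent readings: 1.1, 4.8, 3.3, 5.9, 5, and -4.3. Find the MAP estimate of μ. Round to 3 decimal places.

μ̂_MAP = 2.257

n = 6; x̄ = (1.1 + 4.8 + 3.3 + 5.9 + 5 + (-4.3))/6 = 15.8/6 = 79/30 ≈ 2.6333.
For a Normal prior and Normal likelihood with known variance, the posterior is Normal; its mode equals its mean, the precision-weighted average.
Prior precision 1/σ₀² = 1/5 = 0.2; data precision n/σ² = 6/5 = 1.2.
μ̂ = (0.2·0 + 1.2·(79/30)) / (0.2 + 1.2) = 3.16/1.4 = 79/35 ≈ 2.257.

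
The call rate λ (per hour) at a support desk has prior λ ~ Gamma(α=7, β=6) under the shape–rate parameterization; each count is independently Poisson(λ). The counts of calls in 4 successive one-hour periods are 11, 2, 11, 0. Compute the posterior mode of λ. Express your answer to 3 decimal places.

λ̂_MAP = 3.000

Σxᵢ = 11+2+11+0 = 24, with n = 4.
Posterior ∝ λ^6e^(−6λ) · λ^24e^(−4λ) = λ^30e^(−10λ), i.e. Gamma(shape=31, rate=10).
The mode of a Gamma(a, b) with a ≥ 1 (shape–rate) is (a−1)/b = 30/10 ≈ 3.000.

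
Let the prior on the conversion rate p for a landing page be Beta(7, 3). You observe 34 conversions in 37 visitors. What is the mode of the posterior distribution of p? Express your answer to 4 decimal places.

p̂_MAP = 0.8889

Prior: Beta(7, 3).
Data: 34 successes in 37 trials. The binomial likelihood contributes p^34(1−p)^3, so the posterior is Beta(7+34, 3+3) = Beta(41, 6).
For Beta(a, b) with a, b > 1 the mode is (a−1)/(a+b−2) = 40/45 ≈ 0.8889.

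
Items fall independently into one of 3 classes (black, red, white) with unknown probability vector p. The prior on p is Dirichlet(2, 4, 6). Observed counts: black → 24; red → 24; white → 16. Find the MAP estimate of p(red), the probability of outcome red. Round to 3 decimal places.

The posterior is Dirichlet(αᵢ + nᵢ) = Dirichlet(26, 28, 22).
For a Dirichlet(a₁,…,a_K) with all aᵢ > 1, the mode has j-th component (aⱼ − 1)/(Σaᵢ − K).
Here Σaᵢ = 76 and K = 3, so p(red) = (28 − 1)/(76 − 3) = 27/73 ≈ 0.370.

MAP estimate of p(red) = 0.370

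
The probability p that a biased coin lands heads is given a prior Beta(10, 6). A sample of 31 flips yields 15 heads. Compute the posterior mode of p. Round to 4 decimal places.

Prior: Beta(10, 6).
Data: 15 successes in 31 trials. The binomial likelihood contributes p^15(1−p)^16, so the posterior is Beta(10+15, 6+16) = Beta(25, 22).
For Beta(a, b) with a, b > 1 the mode is (a−1)/(a+b−2) = 24/45 ≈ 0.5333.

p̂_MAP = 0.5333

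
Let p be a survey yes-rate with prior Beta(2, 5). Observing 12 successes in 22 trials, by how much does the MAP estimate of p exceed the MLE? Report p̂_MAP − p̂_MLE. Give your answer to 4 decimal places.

Posterior is Beta(14, 15); MAP = (14−1)/(29−2) = 13/27 ≈ 0.48148.
MLE ignores the prior: p̂_MLE = k/n = 12/22 ≈ 0.54545.
Difference = 13/27 − 12/22 = -19/297 ≈ -0.0640.

MAP − MLE = -0.0640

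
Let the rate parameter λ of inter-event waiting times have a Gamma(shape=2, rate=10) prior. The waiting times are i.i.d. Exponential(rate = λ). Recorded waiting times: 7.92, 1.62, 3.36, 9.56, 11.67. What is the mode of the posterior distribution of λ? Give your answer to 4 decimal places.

λ̂_MAP = 0.1360

The Exponential(rate=λ) likelihood is ∝ λ^n e^(−λΣtᵢ). Here n = 5 and Σtᵢ = 7.92 + 1.62 + 3.36 + 9.56 + 11.67 = 34.13.
Posterior ∝ λe^(−10λ) · λ^5e^(−34.13λ) = λ^6e^(−44.13λ), i.e. Gamma(7, 44.13).
Mode = (a−1)/b = 6/44.13 ≈ 0.1360.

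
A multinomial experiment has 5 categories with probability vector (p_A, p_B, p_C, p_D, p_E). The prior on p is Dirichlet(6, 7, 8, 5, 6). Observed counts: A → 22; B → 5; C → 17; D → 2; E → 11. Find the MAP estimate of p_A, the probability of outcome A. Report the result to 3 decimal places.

MAP estimate of p_A = 0.321

The posterior is Dirichlet(αᵢ + nᵢ) = Dirichlet(28, 12, 25, 7, 17).
For a Dirichlet(a₁,…,a_K) with all aᵢ > 1, the mode has j-th component (aⱼ − 1)/(Σaᵢ − K).
Here Σaᵢ = 89 and K = 5, so p_A = (28 − 1)/(89 − 5) = 27/84 ≈ 0.321.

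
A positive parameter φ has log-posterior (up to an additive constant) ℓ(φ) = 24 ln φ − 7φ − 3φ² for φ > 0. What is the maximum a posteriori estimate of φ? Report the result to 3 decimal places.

φ̂_MAP = 1.500

ℓ'(φ) = 24/φ − 7 − 6φ. Setting this to zero and multiplying by φ: 6φ² + 7φ − 24 = 0.
φ = (−7 + √(7² + 4·6·24)) / (2·6) = (−7 + √625) / 12 = (−7 + 25)/12 = 3/2.
ℓ''(φ) = −24/φ² − 6 < 0, confirming a maximum.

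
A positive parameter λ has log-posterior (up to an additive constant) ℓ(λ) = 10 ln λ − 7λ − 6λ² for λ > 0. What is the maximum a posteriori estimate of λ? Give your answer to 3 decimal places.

λ̂_MAP = 0.667

ℓ'(λ) = 10/λ − 7 − 12λ. Setting this to zero and multiplying by λ: 12λ² + 7λ − 10 = 0.
λ = (−7 + √(7² + 4·12·10)) / (2·12) = (−7 + √529) / 24 = (−7 + 23)/24 = 2/3.
ℓ''(λ) = −10/λ² − 12 < 0, confirming a maximum.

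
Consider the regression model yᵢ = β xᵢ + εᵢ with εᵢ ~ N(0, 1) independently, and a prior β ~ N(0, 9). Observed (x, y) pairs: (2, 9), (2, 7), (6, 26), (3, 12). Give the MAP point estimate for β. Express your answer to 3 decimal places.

β̂_MAP = 4.218

log p(β | y) = −Σ(yᵢ − βxᵢ)²/(2·1) − β²/(2·9) + const.
Setting the derivative to zero: Σxᵢ(yᵢ − βxᵢ)/1 − β/9 = 0, so β = Σxᵢyᵢ / (Σxᵢ² + σ²/τ²).
Σxᵢyᵢ = 2·9 + 2·7 + 6·26 + 3·12 = 224; Σxᵢ² = 53; σ²/τ² = 1/9.
β̂_MAP = 224 / (53 + 1/9) = 224/(478/9) = 1008/239 ≈ 4.218.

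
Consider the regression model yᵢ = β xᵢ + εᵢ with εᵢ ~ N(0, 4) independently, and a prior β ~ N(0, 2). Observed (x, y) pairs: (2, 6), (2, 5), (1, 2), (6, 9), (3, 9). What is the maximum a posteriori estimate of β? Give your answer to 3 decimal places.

β̂_MAP = 1.875

log p(β | y) = −Σ(yᵢ − βxᵢ)²/(2·4) − β²/(2·2) + const.
Setting the derivative to zero: Σxᵢ(yᵢ − βxᵢ)/4 − β/2 = 0, so β = Σxᵢyᵢ / (Σxᵢ² + σ²/τ²).
Σxᵢyᵢ = 2·6 + 2·5 + 1·2 + 6·9 + 3·9 = 105; Σxᵢ² = 54; σ²/τ² = 2.
β̂_MAP = 105 / (54 + 2) = 105/56 ≈ 1.875.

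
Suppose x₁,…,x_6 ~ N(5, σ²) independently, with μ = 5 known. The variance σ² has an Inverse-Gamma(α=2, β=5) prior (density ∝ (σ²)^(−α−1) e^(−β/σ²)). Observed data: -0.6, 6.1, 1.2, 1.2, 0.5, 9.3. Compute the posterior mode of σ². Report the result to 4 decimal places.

Sum of squared deviations about the known mean: SS = (-0.6−5)² + (6.1−5)² + (1.2−5)² + (1.2−5)² + (0.5−5)² + (9.3−5)² = 100.19.
The Normal likelihood contributes (σ²)^(−n/2) exp(−SS/(2σ²)), so the posterior is Inverse-Gamma(α + n/2, β + SS/2) = Inverse-Gamma(5, 55.095).
The mode of Inverse-Gamma(a, b) is b/(a+1) = 55.095/6 ≈ 9.1825.

σ̂²_MAP = 9.1825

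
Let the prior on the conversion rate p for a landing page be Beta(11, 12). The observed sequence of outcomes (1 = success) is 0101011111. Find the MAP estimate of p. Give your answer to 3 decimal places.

Prior: Beta(11, 12).
Data: 7 successes in 10 trials (from the sequence). The binomial likelihood contributes p^7(1−p)^3, so the posterior is Beta(11+7, 12+3) = Beta(18, 15).
For Beta(a, b) with a, b > 1 the mode is (a−1)/(a+b−2) = 17/31 ≈ 0.548.

p̂_MAP = 0.548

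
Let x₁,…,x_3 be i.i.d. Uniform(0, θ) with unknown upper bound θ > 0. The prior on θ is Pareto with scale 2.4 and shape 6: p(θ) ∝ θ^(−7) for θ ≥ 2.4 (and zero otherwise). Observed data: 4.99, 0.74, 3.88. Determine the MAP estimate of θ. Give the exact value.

θ̂_MAP = 4.99

The Uniform(0, θ) likelihood is θ^(−n) for θ ≥ max(xᵢ), zero otherwise. Here max(xᵢ) = 4.99.
Posterior ∝ θ^(−7) · θ^(−3) = θ^(−10) on θ ≥ max(2.4, 4.99) = 4.99.
This density is strictly decreasing in θ, so the posterior mode lies at the lower boundary of the support.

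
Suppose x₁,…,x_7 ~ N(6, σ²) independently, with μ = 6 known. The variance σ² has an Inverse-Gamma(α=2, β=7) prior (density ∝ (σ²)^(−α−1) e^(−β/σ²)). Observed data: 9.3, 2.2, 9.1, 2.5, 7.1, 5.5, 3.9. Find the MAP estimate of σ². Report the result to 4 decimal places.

σ̂²_MAP = 5.1585

Sum of squared deviations about the known mean: SS = (9.3−6)² + (2.2−6)² + (9.1−6)² + (2.5−6)² + (7.1−6)² + (5.5−6)² + (3.9−6)² = 53.06.
The Normal likelihood contributes (σ²)^(−n/2) exp(−SS/(2σ²)), so the posterior is Inverse-Gamma(α + n/2, β + SS/2) = Inverse-Gamma(5.5, 33.53).
The mode of Inverse-Gamma(a, b) is b/(a+1) = 33.53/6.5 ≈ 5.1585.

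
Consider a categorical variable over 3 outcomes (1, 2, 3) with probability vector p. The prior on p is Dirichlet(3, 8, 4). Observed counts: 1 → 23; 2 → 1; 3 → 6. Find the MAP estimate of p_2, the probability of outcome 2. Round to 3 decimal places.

The posterior is Dirichlet(αᵢ + nᵢ) = Dirichlet(26, 9, 10).
For a Dirichlet(a₁,…,a_K) with all aᵢ > 1, the mode has j-th component (aⱼ − 1)/(Σaᵢ − K).
Here Σaᵢ = 45 and K = 3, so p_2 = (9 − 1)/(45 − 3) = 8/42 ≈ 0.190.

MAP estimate: 0.190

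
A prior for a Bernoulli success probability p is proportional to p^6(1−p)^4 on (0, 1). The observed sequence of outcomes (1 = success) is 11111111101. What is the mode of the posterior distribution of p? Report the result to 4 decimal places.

The prior density ∝ p^6(1−p)^4 is the kernel of Beta(7, 5).
Data: 10 successes in 11 trials (from the sequence). The binomial likelihood contributes p^10(1−p)^1, so the posterior is Beta(7+10, 5+1) = Beta(17, 6).
For Beta(a, b) with a, b > 1 the mode is (a−1)/(a+b−2) = 16/21 ≈ 0.7619.

p̂_MAP = 0.7619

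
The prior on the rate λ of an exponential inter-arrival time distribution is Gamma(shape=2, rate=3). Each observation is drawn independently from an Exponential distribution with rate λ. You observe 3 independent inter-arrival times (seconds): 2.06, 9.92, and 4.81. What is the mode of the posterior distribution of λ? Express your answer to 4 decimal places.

λ̂_MAP = 0.2021

The Exponential(rate=λ) likelihood is ∝ λ^n e^(−λΣtᵢ). Here n = 3 and Σtᵢ = 2.06 + 9.92 + 4.81 = 16.79.
Posterior ∝ λe^(−3λ) · λ^3e^(−16.79λ) = λ^4e^(−19.79λ), i.e. Gamma(5, 19.79).
Mode = (a−1)/b = 4/19.79 ≈ 0.2021.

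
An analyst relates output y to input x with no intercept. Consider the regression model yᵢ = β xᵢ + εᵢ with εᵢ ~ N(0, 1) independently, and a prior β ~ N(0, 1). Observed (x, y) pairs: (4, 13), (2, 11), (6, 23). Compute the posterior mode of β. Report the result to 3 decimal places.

β̂_MAP = 3.719

log p(β | y) = −Σ(yᵢ − βxᵢ)²/(2·1) − β²/(2·1) + const.
Setting the derivative to zero: Σxᵢ(yᵢ − βxᵢ)/1 − β/1 = 0, so β = Σxᵢyᵢ / (Σxᵢ² + σ²/τ²).
Σxᵢyᵢ = 4·13 + 2·11 + 6·23 = 212; Σxᵢ² = 56; σ²/τ² = 1.
β̂_MAP = 212 / (56 + 1) = 212/57 ≈ 3.719.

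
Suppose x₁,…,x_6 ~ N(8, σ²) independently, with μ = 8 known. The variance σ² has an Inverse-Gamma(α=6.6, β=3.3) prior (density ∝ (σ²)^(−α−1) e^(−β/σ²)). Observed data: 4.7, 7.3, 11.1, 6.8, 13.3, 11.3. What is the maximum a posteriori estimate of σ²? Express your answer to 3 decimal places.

Sum of squared deviations about the known mean: SS = (4.7−8)² + (7.3−8)² + (11.1−8)² + (6.8−8)² + (13.3−8)² + (11.3−8)² = 61.41.
The Normal likelihood contributes (σ²)^(−n/2) exp(−SS/(2σ²)), so the posterior is Inverse-Gamma(α + n/2, β + SS/2) = Inverse-Gamma(9.6, 34.005).
The mode of Inverse-Gamma(a, b) is b/(a+1) = 34.005/10.6 ≈ 3.208.

σ̂²_MAP = 3.208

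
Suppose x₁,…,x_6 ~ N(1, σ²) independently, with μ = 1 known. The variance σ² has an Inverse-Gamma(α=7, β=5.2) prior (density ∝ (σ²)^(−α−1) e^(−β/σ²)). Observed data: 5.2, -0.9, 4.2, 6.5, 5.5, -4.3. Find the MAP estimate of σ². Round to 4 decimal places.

σ̂²_MAP = 5.4764

Sum of squared deviations about the known mean: SS = (5.2−1)² + (-0.9−1)² + (4.2−1)² + (6.5−1)² + (5.5−1)² + (-4.3−1)² = 110.08.
The Normal likelihood contributes (σ²)^(−n/2) exp(−SS/(2σ²)), so the posterior is Inverse-Gamma(α + n/2, β + SS/2) = Inverse-Gamma(10, 60.24).
The mode of Inverse-Gamma(a, b) is b/(a+1) = 60.24/11 ≈ 5.4764.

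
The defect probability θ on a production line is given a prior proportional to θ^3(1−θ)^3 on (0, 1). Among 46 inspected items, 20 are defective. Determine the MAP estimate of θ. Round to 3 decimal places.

θ̂_MAP = 0.442

The prior density ∝ θ^3(1−θ)^3 is the kernel of Beta(4, 4).
Data: 20 successes in 46 trials. The binomial likelihood contributes θ^20(1−θ)^26, so the posterior is Beta(4+20, 4+26) = Beta(24, 30).
For Beta(a, b) with a, b > 1 the mode is (a−1)/(a+b−2) = 23/52 ≈ 0.442.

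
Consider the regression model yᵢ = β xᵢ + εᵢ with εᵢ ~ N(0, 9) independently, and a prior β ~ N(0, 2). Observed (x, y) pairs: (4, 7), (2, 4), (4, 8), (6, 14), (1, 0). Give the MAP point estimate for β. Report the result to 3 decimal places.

β̂_MAP = 1.961

log p(β | y) = −Σ(yᵢ − βxᵢ)²/(2·9) − β²/(2·2) + const.
Setting the derivative to zero: Σxᵢ(yᵢ − βxᵢ)/9 − β/2 = 0, so β = Σxᵢyᵢ / (Σxᵢ² + σ²/τ²).
Σxᵢyᵢ = 4·7 + 2·4 + 4·8 + 6·14 + 1·0 = 152; Σxᵢ² = 73; σ²/τ² = 4.5.
β̂_MAP = 152 / (73 + 4.5) = 152/77.5 ≈ 1.961.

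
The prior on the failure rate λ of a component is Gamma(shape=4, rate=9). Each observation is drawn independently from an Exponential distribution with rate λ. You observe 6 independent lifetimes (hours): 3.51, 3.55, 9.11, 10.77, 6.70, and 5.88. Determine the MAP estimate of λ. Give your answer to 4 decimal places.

The Exponential(rate=λ) likelihood is ∝ λ^n e^(−λΣtᵢ). Here n = 6 and Σtᵢ = 3.51 + 3.55 + 9.11 + 10.77 + 6.70 + 5.88 = 39.52.
Posterior ∝ λ^3e^(−9λ) · λ^6e^(−39.52λ) = λ^9e^(−48.52λ), i.e. Gamma(10, 48.52).
Mode = (a−1)/b = 9/48.52 ≈ 0.1855.

λ̂_MAP = 0.1855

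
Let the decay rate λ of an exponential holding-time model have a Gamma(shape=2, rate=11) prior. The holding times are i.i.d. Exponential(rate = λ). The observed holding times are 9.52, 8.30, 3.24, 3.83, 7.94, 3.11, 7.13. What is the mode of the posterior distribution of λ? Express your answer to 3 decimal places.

The Exponential(rate=λ) likelihood is ∝ λ^n e^(−λΣtᵢ). Here n = 7 and Σtᵢ = 9.52 + 8.30 + 3.24 + 3.83 + 7.94 + 3.11 + 7.13 = 43.07.
Posterior ∝ λe^(−11λ) · λ^7e^(−43.07λ) = λ^8e^(−54.07λ), i.e. Gamma(9, 54.07).
Mode = (a−1)/b = 8/54.07 ≈ 0.148.

λ̂_MAP = 0.148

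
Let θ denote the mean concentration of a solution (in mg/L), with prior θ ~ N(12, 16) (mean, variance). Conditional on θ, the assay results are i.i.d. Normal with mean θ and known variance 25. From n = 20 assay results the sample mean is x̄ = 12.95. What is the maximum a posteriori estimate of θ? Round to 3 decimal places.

n = 20, x̄ = 12.95.
For a Normal prior and Normal likelihood with known variance, the posterior is Normal; its mode equals its mean, the precision-weighted average.
Prior precision 1/σ₀² = 1/16 = 0.0625; data precision n/σ² = 20/25 = 0.8.
θ̂ = (0.0625·12 + 0.8·12.95) / (0.0625 + 0.8) = 11.11/0.8625 = 4444/345 ≈ 12.881.

θ̂_MAP = 12.881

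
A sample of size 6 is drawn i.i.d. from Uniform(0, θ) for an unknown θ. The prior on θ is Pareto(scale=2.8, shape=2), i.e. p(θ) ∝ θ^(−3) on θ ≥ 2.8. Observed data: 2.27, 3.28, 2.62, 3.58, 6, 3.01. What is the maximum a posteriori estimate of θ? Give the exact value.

The Uniform(0, θ) likelihood is θ^(−n) for θ ≥ max(xᵢ), zero otherwise. Here max(xᵢ) = 6.
Posterior ∝ θ^(−3) · θ^(−6) = θ^(−9) on θ ≥ max(2.8, 6) = 6.
This density is strictly decreasing in θ, so the posterior mode lies at the lower boundary of the support.

θ̂_MAP = 6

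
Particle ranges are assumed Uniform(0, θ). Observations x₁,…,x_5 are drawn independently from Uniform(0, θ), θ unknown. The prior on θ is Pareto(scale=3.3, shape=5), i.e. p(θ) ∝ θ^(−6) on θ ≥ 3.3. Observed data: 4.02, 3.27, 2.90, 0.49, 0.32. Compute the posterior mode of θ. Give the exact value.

θ̂_MAP = 4.02

The Uniform(0, θ) likelihood is θ^(−n) for θ ≥ max(xᵢ), zero otherwise. Here max(xᵢ) = 4.02.
Posterior ∝ θ^(−6) · θ^(−5) = θ^(−11) on θ ≥ max(3.3, 4.02) = 4.02.
This density is strictly decreasing in θ, so the posterior mode lies at the lower boundary of the support.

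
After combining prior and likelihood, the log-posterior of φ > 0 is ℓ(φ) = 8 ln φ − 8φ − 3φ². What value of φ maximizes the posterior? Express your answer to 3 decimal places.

ℓ'(φ) = 8/φ − 8 − 6φ. Setting this to zero and multiplying by φ: 6φ² + 8φ − 8 = 0.
φ = (−8 + √(8² + 4·6·8)) / (2·6) = (−8 + √256) / 12 = (−8 + 16)/12 = 2/3.
ℓ''(φ) = −8/φ² − 6 < 0, confirming a maximum.

φ̂_MAP = 0.667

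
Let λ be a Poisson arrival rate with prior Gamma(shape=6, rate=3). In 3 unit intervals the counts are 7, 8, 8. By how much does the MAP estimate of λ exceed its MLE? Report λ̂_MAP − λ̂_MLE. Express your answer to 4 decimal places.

MAP − MLE = -3.0000

Σxᵢ = 23. Posterior is Gamma(29, 6); MAP = (29−1)/6 = 28/6 ≈ 4.66667.
MLE = x̄ = 23/3 ≈ 7.66667.
Difference = 28/6 − 23/3 = -3 ≈ -3.0000.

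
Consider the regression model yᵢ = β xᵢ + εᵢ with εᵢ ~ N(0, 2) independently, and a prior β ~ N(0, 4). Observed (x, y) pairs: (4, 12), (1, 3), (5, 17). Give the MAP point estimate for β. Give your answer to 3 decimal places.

β̂_MAP = 3.200

log p(β | y) = −Σ(yᵢ − βxᵢ)²/(2·2) − β²/(2·4) + const.
Setting the derivative to zero: Σxᵢ(yᵢ − βxᵢ)/2 − β/4 = 0, so β = Σxᵢyᵢ / (Σxᵢ² + σ²/τ²).
Σxᵢyᵢ = 4·12 + 1·3 + 5·17 = 136; Σxᵢ² = 42; σ²/τ² = 0.5.
β̂_MAP = 136 / (42 + 0.5) = 136/42.5 ≈ 3.200.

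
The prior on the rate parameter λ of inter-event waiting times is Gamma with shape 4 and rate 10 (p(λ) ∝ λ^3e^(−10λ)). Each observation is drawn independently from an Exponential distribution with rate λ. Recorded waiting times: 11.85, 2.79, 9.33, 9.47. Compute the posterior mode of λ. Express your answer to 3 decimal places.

λ̂_MAP = 0.161

The Exponential(rate=λ) likelihood is ∝ λ^n e^(−λΣtᵢ). Here n = 4 and Σtᵢ = 11.85 + 2.79 + 9.33 + 9.47 = 33.44.
Posterior ∝ λ^3e^(−10λ) · λ^4e^(−33.44λ) = λ^7e^(−43.44λ), i.e. Gamma(8, 43.44).
Mode = (a−1)/b = 7/43.44 ≈ 0.161.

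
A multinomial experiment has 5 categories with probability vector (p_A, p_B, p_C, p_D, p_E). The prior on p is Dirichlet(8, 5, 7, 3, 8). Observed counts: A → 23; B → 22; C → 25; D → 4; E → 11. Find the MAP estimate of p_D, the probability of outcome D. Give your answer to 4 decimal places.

The posterior is Dirichlet(αᵢ + nᵢ) = Dirichlet(31, 27, 32, 7, 19).
For a Dirichlet(a₁,…,a_K) with all aᵢ > 1, the mode has j-th component (aⱼ − 1)/(Σaᵢ − K).
Here Σaᵢ = 116 and K = 5, so p_D = (7 − 1)/(116 − 5) = 6/111 ≈ 0.0541.

MAP estimate of p_D = 0.0541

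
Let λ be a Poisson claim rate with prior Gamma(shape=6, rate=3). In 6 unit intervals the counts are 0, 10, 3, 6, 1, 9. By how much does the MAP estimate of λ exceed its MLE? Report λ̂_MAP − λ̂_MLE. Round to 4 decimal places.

Σxᵢ = 29. Posterior is Gamma(35, 9); MAP = (35−1)/9 = 34/9 ≈ 3.77778.
MLE = x̄ = 29/6 ≈ 4.83333.
Difference = 34/9 − 29/6 = -19/18 ≈ -1.0556.

MAP − MLE = -1.0556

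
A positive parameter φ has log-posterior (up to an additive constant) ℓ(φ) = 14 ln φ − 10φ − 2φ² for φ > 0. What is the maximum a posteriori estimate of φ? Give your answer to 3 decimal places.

ℓ'(φ) = 14/φ − 10 − 4φ. Setting this to zero and multiplying by φ: 4φ² + 10φ − 14 = 0.
φ = (−10 + √(10² + 4·4·14)) / (2·4) = (−10 + √324) / 8 = (−10 + 18)/8 = 1.
ℓ''(φ) = −14/φ² − 4 < 0, confirming a maximum.

φ̂_MAP = 1.000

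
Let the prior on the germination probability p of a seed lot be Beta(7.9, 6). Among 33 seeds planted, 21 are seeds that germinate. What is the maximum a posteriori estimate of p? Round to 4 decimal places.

Prior: Beta(7.9, 6).
Data: 21 successes in 33 trials. The binomial likelihood contributes p^21(1−p)^12, so the posterior is Beta(7.9+21, 6+12) = Beta(28.9, 18).
For Beta(a, b) with a, b > 1 the mode is (a−1)/(a+b−2) = 27.9/44.9 ≈ 0.6214.

p̂_MAP = 0.6214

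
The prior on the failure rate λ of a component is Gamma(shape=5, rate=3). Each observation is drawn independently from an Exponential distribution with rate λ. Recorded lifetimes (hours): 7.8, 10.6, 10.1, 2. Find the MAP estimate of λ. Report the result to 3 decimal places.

The Exponential(rate=λ) likelihood is ∝ λ^n e^(−λΣtᵢ). Here n = 4 and Σtᵢ = 7.8 + 10.6 + 10.1 + 2 = 30.5.
Posterior ∝ λ^4e^(−3λ) · λ^4e^(−30.5λ) = λ^8e^(−33.5λ), i.e. Gamma(9, 33.5).
Mode = (a−1)/b = 8/33.5 ≈ 0.239.

λ̂_MAP = 0.239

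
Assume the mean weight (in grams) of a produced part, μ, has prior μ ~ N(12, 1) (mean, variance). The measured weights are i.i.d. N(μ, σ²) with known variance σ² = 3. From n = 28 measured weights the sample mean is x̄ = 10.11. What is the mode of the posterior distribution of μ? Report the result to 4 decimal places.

μ̂_MAP = 10.2929

n = 28, x̄ = 10.11.
For a Normal prior and Normal likelihood with known variance, the posterior is Normal; its mode equals its mean, the precision-weighted average.
Prior precision 1/σ₀² = 1/1 = 1; data precision n/σ² = 28/3.
μ̂ = (1·12 + (28/3)·10.11) / (1 + 28/3) = 106.36/(31/3) = 7977/775 ≈ 10.2929.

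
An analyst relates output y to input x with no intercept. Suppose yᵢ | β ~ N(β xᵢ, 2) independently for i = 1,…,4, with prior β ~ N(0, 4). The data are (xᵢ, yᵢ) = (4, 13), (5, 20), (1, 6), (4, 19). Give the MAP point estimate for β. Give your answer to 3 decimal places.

β̂_MAP = 4.000

log p(β | y) = −Σ(yᵢ − βxᵢ)²/(2·2) − β²/(2·4) + const.
Setting the derivative to zero: Σxᵢ(yᵢ − βxᵢ)/2 − β/4 = 0, so β = Σxᵢyᵢ / (Σxᵢ² + σ²/τ²).
Σxᵢyᵢ = 4·13 + 5·20 + 1·6 + 4·19 = 234; Σxᵢ² = 58; σ²/τ² = 0.5.
β̂_MAP = 234 / (58 + 0.5) = 234/58.5 ≈ 4.000.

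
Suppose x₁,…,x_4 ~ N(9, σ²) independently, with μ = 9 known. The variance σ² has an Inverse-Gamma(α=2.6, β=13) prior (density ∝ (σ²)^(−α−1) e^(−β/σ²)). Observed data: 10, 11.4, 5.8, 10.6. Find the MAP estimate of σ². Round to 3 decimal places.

Sum of squared deviations about the known mean: SS = (10−9)² + (11.4−9)² + (5.8−9)² + (10.6−9)² = 19.56.
The Normal likelihood contributes (σ²)^(−n/2) exp(−SS/(2σ²)), so the posterior is Inverse-Gamma(α + n/2, β + SS/2) = Inverse-Gamma(4.6, 22.78).
The mode of Inverse-Gamma(a, b) is b/(a+1) = 22.78/5.6 ≈ 4.068.

σ̂²_MAP = 4.068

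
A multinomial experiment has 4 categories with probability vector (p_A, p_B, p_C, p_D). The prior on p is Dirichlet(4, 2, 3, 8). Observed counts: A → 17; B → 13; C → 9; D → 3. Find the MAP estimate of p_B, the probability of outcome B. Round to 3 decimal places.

The posterior is Dirichlet(αᵢ + nᵢ) = Dirichlet(21, 15, 12, 11).
For a Dirichlet(a₁,…,a_K) with all aᵢ > 1, the mode has j-th component (aⱼ − 1)/(Σaᵢ − K).
Here Σaᵢ = 59 and K = 4, so p_B = (15 − 1)/(59 − 4) = 14/55 ≈ 0.255.

MAP estimate of p_B = 0.255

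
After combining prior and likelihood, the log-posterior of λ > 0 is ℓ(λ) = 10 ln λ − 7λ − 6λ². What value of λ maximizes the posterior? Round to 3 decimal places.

ℓ'(λ) = 10/λ − 7 − 12λ. Setting this to zero and multiplying by λ: 12λ² + 7λ − 10 = 0.
λ = (−7 + √(7² + 4·12·10)) / (2·12) = (−7 + √529) / 24 = (−7 + 23)/24 = 2/3.
ℓ''(λ) = −10/λ² − 12 < 0, confirming a maximum.

λ̂_MAP = 0.667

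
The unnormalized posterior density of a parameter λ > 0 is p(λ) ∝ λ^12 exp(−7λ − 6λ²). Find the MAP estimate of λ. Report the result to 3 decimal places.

ℓ'(λ) = 12/λ − 7 − 12λ. Setting this to zero and multiplying by λ: 12λ² + 7λ − 12 = 0.
λ = (−7 + √(7² + 4·12·12)) / (2·12) = (−7 + √625) / 24 = (−7 + 25)/24 = 3/4.
ℓ''(λ) = −12/λ² − 12 < 0, confirming a maximum.

λ̂_MAP = 0.750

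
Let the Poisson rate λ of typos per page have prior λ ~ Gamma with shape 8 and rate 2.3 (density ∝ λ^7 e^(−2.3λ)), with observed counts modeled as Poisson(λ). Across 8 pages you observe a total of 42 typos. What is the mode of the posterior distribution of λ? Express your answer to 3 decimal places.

λ̂_MAP = 4.757

Σxᵢ = 42, n = 8.
Posterior ∝ λ^7e^(−2.3λ) · λ^42e^(−8λ) = λ^49e^(−10.3λ), i.e. Gamma(shape=50, rate=10.3).
The mode of a Gamma(a, b) with a ≥ 1 (shape–rate) is (a−1)/b = 49/10.3 ≈ 4.757.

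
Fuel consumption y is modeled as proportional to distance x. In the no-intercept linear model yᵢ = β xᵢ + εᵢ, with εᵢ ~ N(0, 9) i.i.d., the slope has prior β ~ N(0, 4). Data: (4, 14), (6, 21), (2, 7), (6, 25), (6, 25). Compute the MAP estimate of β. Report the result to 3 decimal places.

log p(β | y) = −Σ(yᵢ − βxᵢ)²/(2·9) − β²/(2·4) + const.
Setting the derivative to zero: Σxᵢ(yᵢ − βxᵢ)/9 − β/4 = 0, so β = Σxᵢyᵢ / (Σxᵢ² + σ²/τ²).
Σxᵢyᵢ = 4·14 + 6·21 + 2·7 + 6·25 + 6·25 = 496; Σxᵢ² = 128; σ²/τ² = 2.25.
β̂_MAP = 496 / (128 + 2.25) = 496/130.25 ≈ 3.808.

β̂_MAP = 3.808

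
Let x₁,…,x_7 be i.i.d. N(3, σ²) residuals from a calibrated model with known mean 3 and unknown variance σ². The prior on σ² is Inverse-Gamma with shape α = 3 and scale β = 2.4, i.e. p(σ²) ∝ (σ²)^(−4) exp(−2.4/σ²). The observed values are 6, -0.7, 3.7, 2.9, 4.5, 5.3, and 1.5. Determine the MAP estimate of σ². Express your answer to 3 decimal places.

σ̂²_MAP = 2.519

Sum of squared deviations about the known mean: SS = (6−3)² + (-0.7−3)² + (3.7−3)² + (2.9−3)² + (4.5−3)² + (5.3−3)² + (1.5−3)² = 32.98.
The Normal likelihood contributes (σ²)^(−n/2) exp(−SS/(2σ²)), so the posterior is Inverse-Gamma(α + n/2, β + SS/2) = Inverse-Gamma(6.5, 18.89).
The mode of Inverse-Gamma(a, b) is b/(a+1) = 18.89/7.5 ≈ 2.519.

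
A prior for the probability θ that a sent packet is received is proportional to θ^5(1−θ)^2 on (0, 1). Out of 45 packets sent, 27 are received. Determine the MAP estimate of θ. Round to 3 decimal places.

θ̂_MAP = 0.615

The prior density ∝ θ^5(1−θ)^2 is the kernel of Beta(6, 3).
Data: 27 successes in 45 trials. The binomial likelihood contributes θ^27(1−θ)^18, so the posterior is Beta(6+27, 3+18) = Beta(33, 21).
For Beta(a, b) with a, b > 1 the mode is (a−1)/(a+b−2) = 32/52 ≈ 0.615.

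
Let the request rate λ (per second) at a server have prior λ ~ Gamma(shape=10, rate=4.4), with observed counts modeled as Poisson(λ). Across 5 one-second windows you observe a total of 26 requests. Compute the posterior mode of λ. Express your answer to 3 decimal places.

Σxᵢ = 26, n = 5.
Posterior ∝ λ^9e^(−4.4λ) · λ^26e^(−5λ) = λ^35e^(−9.4λ), i.e. Gamma(shape=36, rate=9.4).
The mode of a Gamma(a, b) with a ≥ 1 (shape–rate) is (a−1)/b = 35/9.4 ≈ 3.723.

λ̂_MAP = 3.723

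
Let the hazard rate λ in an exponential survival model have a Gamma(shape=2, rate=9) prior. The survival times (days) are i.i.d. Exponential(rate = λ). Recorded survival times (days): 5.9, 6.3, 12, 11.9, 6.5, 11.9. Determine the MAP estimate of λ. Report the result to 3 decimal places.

λ̂_MAP = 0.110

The Exponential(rate=λ) likelihood is ∝ λ^n e^(−λΣtᵢ). Here n = 6 and Σtᵢ = 5.9 + 6.3 + 12 + 11.9 + 6.5 + 11.9 = 54.5.
Posterior ∝ λe^(−9λ) · λ^6e^(−54.5λ) = λ^7e^(−63.5λ), i.e. Gamma(8, 63.5).
Mode = (a−1)/b = 7/63.5 ≈ 0.110.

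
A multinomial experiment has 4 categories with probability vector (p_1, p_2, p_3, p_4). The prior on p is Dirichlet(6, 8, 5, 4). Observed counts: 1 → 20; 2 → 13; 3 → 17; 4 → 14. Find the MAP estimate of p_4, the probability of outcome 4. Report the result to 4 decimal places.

The posterior is Dirichlet(αᵢ + nᵢ) = Dirichlet(26, 21, 22, 18).
For a Dirichlet(a₁,…,a_K) with all aᵢ > 1, the mode has j-th component (aⱼ − 1)/(Σaᵢ − K).
Here Σaᵢ = 87 and K = 4, so p_4 = (18 − 1)/(87 − 4) = 17/83 ≈ 0.2048.

MAP estimate: 0.2048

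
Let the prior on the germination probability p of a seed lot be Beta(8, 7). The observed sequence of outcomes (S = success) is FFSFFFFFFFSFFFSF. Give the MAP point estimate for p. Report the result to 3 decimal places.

p̂_MAP = 0.345

Prior: Beta(8, 7).
Data: 3 successes in 16 trials (from the sequence). The binomial likelihood contributes p^3(1−p)^13, so the posterior is Beta(8+3, 7+13) = Beta(11, 20).
For Beta(a, b) with a, b > 1 the mode is (a−1)/(a+b−2) = 10/29 ≈ 0.345.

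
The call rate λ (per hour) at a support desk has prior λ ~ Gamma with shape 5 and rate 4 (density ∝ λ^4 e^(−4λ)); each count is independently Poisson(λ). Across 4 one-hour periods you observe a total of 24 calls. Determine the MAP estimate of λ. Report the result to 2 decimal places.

λ̂_MAP = 3.50

Σxᵢ = 24, n = 4.
Posterior ∝ λ^4e^(−4λ) · λ^24e^(−4λ) = λ^28e^(−8λ), i.e. Gamma(shape=29, rate=8).
The mode of a Gamma(a, b) with a ≥ 1 (shape–rate) is (a−1)/b = 28/8 ≈ 3.50.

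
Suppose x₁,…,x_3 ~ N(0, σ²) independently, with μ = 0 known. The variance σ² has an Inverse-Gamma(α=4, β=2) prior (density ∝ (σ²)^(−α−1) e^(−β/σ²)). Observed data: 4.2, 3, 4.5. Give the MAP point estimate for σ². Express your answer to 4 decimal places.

σ̂²_MAP = 3.9146

Sum of squared deviations about the known mean: SS = (4.2−0)² + (3−0)² + (4.5−0)² = 46.89.
The Normal likelihood contributes (σ²)^(−n/2) exp(−SS/(2σ²)), so the posterior is Inverse-Gamma(α + n/2, β + SS/2) = Inverse-Gamma(5.5, 25.445).
The mode of Inverse-Gamma(a, b) is b/(a+1) = 25.445/6.5 ≈ 3.9146.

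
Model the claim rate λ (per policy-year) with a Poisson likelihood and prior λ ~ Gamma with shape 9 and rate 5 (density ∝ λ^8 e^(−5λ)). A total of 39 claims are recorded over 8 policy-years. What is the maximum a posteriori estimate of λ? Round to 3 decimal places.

Σxᵢ = 39, n = 8.
Posterior ∝ λ^8e^(−5λ) · λ^39e^(−8λ) = λ^47e^(−13λ), i.e. Gamma(shape=48, rate=13).
The mode of a Gamma(a, b) with a ≥ 1 (shape–rate) is (a−1)/b = 47/13 ≈ 3.615.

λ̂_MAP = 3.615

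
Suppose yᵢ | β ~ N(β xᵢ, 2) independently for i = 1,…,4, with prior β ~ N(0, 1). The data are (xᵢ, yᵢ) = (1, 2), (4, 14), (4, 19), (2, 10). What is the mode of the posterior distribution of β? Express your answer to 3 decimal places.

β̂_MAP = 3.949

log p(β | y) = −Σ(yᵢ − βxᵢ)²/(2·2) − β²/(2·1) + const.
Setting the derivative to zero: Σxᵢ(yᵢ − βxᵢ)/2 − β/1 = 0, so β = Σxᵢyᵢ / (Σxᵢ² + σ²/τ²).
Σxᵢyᵢ = 1·2 + 4·14 + 4·19 + 2·10 = 154; Σxᵢ² = 37; σ²/τ² = 2.
β̂_MAP = 154 / (37 + 2) = 154/39 ≈ 3.949.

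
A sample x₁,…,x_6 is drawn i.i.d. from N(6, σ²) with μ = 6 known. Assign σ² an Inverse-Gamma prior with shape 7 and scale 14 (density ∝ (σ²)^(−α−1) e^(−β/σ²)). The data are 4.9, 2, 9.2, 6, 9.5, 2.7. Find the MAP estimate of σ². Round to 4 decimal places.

σ̂²_MAP = 3.5723

Sum of squared deviations about the known mean: SS = (4.9−6)² + (2−6)² + (9.2−6)² + (6−6)² + (9.5−6)² + (2.7−6)² = 50.59.
The Normal likelihood contributes (σ²)^(−n/2) exp(−SS/(2σ²)), so the posterior is Inverse-Gamma(α + n/2, β + SS/2) = Inverse-Gamma(10, 39.295).
The mode of Inverse-Gamma(a, b) is b/(a+1) = 39.295/11 ≈ 3.5723.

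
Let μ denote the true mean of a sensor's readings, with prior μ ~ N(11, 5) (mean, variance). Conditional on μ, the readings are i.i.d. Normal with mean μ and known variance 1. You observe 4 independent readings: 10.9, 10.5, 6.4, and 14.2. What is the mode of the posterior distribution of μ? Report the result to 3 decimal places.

n = 4; x̄ = (10.9 + 10.5 + 6.4 + 14.2)/4 = 42/4 = 10.5.
For a Normal prior and Normal likelihood with known variance, the posterior is Normal; its mode equals its mean, the precision-weighted average.
Prior precision 1/σ₀² = 1/5 = 0.2; data precision n/σ² = 4/1 = 4.
μ̂ = (0.2·11 + 4·10.5) / (0.2 + 4) = 44.2/4.2 = 221/21 ≈ 10.524.

μ̂_MAP = 10.524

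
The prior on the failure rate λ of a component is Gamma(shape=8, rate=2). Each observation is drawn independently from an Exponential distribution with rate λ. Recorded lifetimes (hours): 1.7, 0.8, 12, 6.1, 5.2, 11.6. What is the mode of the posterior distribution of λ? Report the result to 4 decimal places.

The Exponential(rate=λ) likelihood is ∝ λ^n e^(−λΣtᵢ). Here n = 6 and Σtᵢ = 1.7 + 0.8 + 12 + 6.1 + 5.2 + 11.6 = 37.4.
Posterior ∝ λ^7e^(−2λ) · λ^6e^(−37.4λ) = λ^13e^(−39.4λ), i.e. Gamma(14, 39.4).
Mode = (a−1)/b = 13/39.4 ≈ 0.3299.

λ̂_MAP = 0.3299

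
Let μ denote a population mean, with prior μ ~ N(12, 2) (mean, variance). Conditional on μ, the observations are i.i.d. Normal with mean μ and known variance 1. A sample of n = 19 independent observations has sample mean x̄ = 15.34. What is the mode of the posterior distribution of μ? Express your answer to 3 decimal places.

n = 19, x̄ = 15.34.
For a Normal prior and Normal likelihood with known variance, the posterior is Normal; its mode equals its mean, the precision-weighted average.
Prior precision 1/σ₀² = 1/2 = 0.5; data precision n/σ² = 19/1 = 19.
μ̂ = (0.5·12 + 19·15.34) / (0.5 + 19) = 297.46/19.5 = 14873/975 ≈ 15.254.

μ̂_MAP = 15.254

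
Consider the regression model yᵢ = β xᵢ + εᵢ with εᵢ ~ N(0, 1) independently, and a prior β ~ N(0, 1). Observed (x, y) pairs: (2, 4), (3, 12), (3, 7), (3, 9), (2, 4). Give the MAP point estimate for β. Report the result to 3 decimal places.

log p(β | y) = −Σ(yᵢ − βxᵢ)²/(2·1) − β²/(2·1) + const.
Setting the derivative to zero: Σxᵢ(yᵢ − βxᵢ)/1 − β/1 = 0, so β = Σxᵢyᵢ / (Σxᵢ² + σ²/τ²).
Σxᵢyᵢ = 2·4 + 3·12 + 3·7 + 3·9 + 2·4 = 100; Σxᵢ² = 35; σ²/τ² = 1.
β̂_MAP = 100 / (35 + 1) = 100/36 ≈ 2.778.

β̂_MAP = 2.778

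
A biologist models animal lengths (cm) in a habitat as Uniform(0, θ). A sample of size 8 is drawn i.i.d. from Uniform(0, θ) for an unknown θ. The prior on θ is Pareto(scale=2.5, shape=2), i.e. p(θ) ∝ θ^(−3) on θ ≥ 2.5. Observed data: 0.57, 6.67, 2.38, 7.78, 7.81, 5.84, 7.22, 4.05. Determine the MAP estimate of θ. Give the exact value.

θ̂_MAP = 7.81

The Uniform(0, θ) likelihood is θ^(−n) for θ ≥ max(xᵢ), zero otherwise. Here max(xᵢ) = 7.81.
Posterior ∝ θ^(−3) · θ^(−8) = θ^(−11) on θ ≥ max(2.5, 7.81) = 7.81.
This density is strictly decreasing in θ, so the posterior mode lies at the lower boundary of the support.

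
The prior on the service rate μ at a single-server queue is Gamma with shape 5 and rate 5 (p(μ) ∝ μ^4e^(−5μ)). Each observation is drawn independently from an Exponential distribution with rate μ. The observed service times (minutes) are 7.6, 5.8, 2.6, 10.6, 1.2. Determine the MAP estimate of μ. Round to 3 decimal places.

The Exponential(rate=μ) likelihood is ∝ μ^n e^(−μΣtᵢ). Here n = 5 and Σtᵢ = 7.6 + 5.8 + 2.6 + 10.6 + 1.2 = 27.8.
Posterior ∝ μ^4e^(−5μ) · μ^5e^(−27.8μ) = μ^9e^(−32.8μ), i.e. Gamma(10, 32.8).
Mode = (a−1)/b = 9/32.8 ≈ 0.274.

μ̂_MAP = 0.274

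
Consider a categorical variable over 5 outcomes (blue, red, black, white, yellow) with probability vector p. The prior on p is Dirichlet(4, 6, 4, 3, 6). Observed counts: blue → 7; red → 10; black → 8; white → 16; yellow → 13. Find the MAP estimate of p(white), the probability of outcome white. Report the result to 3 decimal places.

MAP estimate of p(white) = 0.250

The posterior is Dirichlet(αᵢ + nᵢ) = Dirichlet(11, 16, 12, 19, 19).
For a Dirichlet(a₁,…,a_K) with all aᵢ > 1, the mode has j-th component (aⱼ − 1)/(Σaᵢ − K).
Here Σaᵢ = 77 and K = 5, so p(white) = (19 − 1)/(77 − 5) = 18/72 ≈ 0.250.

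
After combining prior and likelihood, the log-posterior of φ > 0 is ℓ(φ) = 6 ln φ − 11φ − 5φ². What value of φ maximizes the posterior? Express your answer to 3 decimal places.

ℓ'(φ) = 6/φ − 11 − 10φ. Setting this to zero and multiplying by φ: 10φ² + 11φ − 6 = 0.
φ = (−11 + √(11² + 4·10·6)) / (2·10) = (−11 + √361) / 20 = (−11 + 19)/20 = 2/5.
ℓ''(φ) = −6/φ² − 10 < 0, confirming a maximum.

φ̂_MAP = 0.400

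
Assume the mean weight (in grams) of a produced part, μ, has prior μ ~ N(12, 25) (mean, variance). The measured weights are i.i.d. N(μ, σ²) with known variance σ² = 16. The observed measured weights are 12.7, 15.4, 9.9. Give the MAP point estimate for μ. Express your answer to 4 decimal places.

n = 3; x̄ = (12.7 + 15.4 + 9.9)/3 = 38/3 = 38/3 ≈ 12.6667.
For a Normal prior and Normal likelihood with known variance, the posterior is Normal; its mode equals its mean, the precision-weighted average.
Prior precision 1/σ₀² = 1/25 = 0.04; data precision n/σ² = 3/16 = 0.1875.
μ̂ = (0.04·12 + 0.1875·(38/3)) / (0.04 + 0.1875) = 2.855/0.2275 = 1142/91 ≈ 12.5495.

μ̂_MAP = 12.5495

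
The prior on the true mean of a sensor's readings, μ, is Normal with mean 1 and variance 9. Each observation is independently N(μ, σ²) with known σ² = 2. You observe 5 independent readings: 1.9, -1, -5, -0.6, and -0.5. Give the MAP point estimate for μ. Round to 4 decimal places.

n = 5; x̄ = (1.9 + (-1) + (-5) + (-0.6) + (-0.5))/5 = -5.2/5 = -1.04.
For a Normal prior and Normal likelihood with known variance, the posterior is Normal; its mode equals its mean, the precision-weighted average.
Prior precision 1/σ₀² = 1/9; data precision n/σ² = 5/2 = 2.5.
μ̂ = ((1/9)·1 + 2.5·(-1.04)) / (1/9 + 2.5) = (-112/45)/(47/18) = -224/235 ≈ -0.9532.

μ̂_MAP = -0.9532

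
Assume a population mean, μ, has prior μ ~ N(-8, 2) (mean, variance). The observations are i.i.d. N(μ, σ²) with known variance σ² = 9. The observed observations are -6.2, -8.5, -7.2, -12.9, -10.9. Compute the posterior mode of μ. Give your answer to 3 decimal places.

n = 5; x̄ = ((-6.2) + (-8.5) + (-7.2) + (-12.9) + (-10.9))/5 = -45.7/5 = -9.14.
For a Normal prior and Normal likelihood with known variance, the posterior is Normal; its mode equals its mean, the precision-weighted average.
Prior precision 1/σ₀² = 1/2 = 0.5; data precision n/σ² = 5/9.
μ̂ = (0.5·(-8) + (5/9)·(-9.14)) / (0.5 + 5/9) = (-817/90)/(19/18) = -8.600.

μ̂_MAP = -8.600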